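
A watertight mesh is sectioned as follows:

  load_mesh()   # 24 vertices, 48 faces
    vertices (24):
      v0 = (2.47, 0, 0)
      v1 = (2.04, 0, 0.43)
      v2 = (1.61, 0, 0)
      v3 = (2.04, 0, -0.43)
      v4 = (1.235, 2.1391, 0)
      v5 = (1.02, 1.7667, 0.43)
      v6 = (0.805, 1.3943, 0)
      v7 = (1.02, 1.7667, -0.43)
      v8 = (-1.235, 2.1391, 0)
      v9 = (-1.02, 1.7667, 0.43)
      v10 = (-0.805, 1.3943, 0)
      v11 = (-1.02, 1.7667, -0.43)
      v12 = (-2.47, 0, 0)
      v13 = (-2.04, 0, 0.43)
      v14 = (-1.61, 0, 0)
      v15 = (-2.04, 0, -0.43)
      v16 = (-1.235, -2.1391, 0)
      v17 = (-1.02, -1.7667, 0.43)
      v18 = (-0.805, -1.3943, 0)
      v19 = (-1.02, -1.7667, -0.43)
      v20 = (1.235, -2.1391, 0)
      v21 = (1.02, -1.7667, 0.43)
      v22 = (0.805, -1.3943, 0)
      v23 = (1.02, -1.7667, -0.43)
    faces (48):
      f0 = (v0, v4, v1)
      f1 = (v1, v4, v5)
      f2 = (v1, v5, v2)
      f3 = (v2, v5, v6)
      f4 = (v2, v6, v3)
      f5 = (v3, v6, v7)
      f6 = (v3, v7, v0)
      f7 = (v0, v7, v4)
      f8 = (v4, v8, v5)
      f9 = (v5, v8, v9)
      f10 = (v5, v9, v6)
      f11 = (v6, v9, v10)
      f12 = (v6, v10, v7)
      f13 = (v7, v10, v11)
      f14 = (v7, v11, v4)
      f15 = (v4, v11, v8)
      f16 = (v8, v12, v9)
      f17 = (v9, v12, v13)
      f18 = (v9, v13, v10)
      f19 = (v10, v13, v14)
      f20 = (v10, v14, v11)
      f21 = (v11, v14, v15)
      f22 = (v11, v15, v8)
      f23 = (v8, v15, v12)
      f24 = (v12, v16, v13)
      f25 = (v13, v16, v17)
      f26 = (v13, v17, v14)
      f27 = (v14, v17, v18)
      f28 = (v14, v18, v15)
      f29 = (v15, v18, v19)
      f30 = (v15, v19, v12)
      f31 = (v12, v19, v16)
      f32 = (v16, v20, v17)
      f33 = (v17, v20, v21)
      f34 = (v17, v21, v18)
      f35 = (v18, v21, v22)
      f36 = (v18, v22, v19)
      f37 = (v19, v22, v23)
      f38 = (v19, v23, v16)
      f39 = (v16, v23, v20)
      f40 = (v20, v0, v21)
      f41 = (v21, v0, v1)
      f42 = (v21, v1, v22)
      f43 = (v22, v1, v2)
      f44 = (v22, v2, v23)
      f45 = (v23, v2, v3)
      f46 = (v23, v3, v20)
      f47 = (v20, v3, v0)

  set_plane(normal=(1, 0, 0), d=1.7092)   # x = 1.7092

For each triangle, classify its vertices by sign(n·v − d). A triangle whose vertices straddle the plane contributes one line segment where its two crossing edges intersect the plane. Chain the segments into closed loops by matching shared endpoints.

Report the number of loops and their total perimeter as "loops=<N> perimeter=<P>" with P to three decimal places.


loops=1 perimeter=6.086

Straddling triangles (14 of 48):
  (v0,v4,v1) [+-+] → (1.7092, 1.31775, 0)–(1.7092, 0.879024, 0.253299)  len=0.5066
  (v1,v4,v5) [+--] → (1.7092, 0.879024, 0.253299)–(1.7092, 0.572965, 0.43)  len=0.3534
  (v1,v5,v2) [+--] → (1.7092, 0.572965, 0.43)–(1.7092, 0, 0.0992)  len=0.6616
  (v2,v6,v3) [--+] → (1.7092, 0.373469, -0.314823)–(1.7092, 0, -0.0992)  len=0.4312
  (v3,v6,v7) [+--] → (1.7092, 0.373469, -0.314823)–(1.7092, 0.572965, -0.43)  len=0.2304
  (v3,v7,v0) [+-+] → (1.7092, 0.572965, -0.43)–(1.7092, 0.926969, -0.225617)  len=0.4088
  (v0,v7,v4) [+--] → (1.7092, 0.926969, -0.225617)–(1.7092, 1.31775, 0)  len=0.4512
  (v20,v0,v21) [-+-] → (1.7092, -1.31775, 0)–(1.7092, -0.926969, 0.225617)  len=0.4512
  (v21,v0,v1) [-++] → (1.7092, -0.926969, 0.225617)–(1.7092, -0.572965, 0.43)  len=0.4088
  (v21,v1,v22) [-+-] → (1.7092, -0.572965, 0.43)–(1.7092, -0.373469, 0.314823)  len=0.2304
  (v22,v1,v2) [-+-] → (1.7092, -0.373469, 0.314823)–(1.7092, 0, 0.0992)  len=0.4312
  (v23,v2,v3) [--+] → (1.7092, 0, -0.0992)–(1.7092, -0.572965, -0.43)  len=0.6616
  (v23,v3,v20) [-+-] → (1.7092, -0.572965, -0.43)–(1.7092, -0.879024, -0.253299)  len=0.3534
  (v20,v3,v0) [-++] → (1.7092, -0.879024, -0.253299)–(1.7092, -1.31775, 0)  len=0.5066

Chained into 1 loop(s):
  loop 1: 14 segments, perimeter = 6.0864
Total perimeter = 6.086


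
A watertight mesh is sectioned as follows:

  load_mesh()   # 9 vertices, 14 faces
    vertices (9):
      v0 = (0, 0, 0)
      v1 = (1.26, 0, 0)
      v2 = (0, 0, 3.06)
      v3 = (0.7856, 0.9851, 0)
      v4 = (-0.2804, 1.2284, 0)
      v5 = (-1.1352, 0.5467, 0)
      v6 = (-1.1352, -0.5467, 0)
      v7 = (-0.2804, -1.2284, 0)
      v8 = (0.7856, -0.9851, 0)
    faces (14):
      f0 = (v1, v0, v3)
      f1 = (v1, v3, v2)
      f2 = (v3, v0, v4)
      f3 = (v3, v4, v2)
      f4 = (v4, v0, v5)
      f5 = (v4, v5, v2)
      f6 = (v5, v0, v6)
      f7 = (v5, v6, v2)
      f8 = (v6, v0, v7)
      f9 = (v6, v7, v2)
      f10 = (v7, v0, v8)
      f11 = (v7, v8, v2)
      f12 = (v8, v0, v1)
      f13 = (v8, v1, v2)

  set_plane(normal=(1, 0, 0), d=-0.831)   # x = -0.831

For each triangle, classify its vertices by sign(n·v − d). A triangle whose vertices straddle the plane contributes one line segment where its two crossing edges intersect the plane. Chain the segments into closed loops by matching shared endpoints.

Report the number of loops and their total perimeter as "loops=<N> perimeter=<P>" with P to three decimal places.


Straddling triangles (6 of 14):
  (v4,v0,v5) [++-] → (-0.831, 0.400201, 0)–(-0.831, 0.789298, 0)  len=0.3891
  (v4,v5,v2) [+-+] → (-0.831, 0.789298, 0)–(-0.831, 0.400201, 0.819989)  len=0.9076
  (v5,v0,v6) [-+-] → (-0.831, 0.400201, 0)–(-0.831, -0.400201, 0)  len=0.8004
  (v5,v6,v2) [--+] → (-0.831, -0.400201, 0.819989)–(-0.831, 0.400201, 0.819989)  len=0.8004
  (v6,v0,v7) [-++] → (-0.831, -0.400201, 0)–(-0.831, -0.789298, 0)  len=0.3891
  (v6,v7,v2) [-++] → (-0.831, -0.789298, 0)–(-0.831, -0.400201, 0.819989)  len=0.9076

Chained into 1 loop(s):
  loop 1: 6 segments, perimeter = 4.1942
Total perimeter = 4.194

loops=1 perimeter=4.194


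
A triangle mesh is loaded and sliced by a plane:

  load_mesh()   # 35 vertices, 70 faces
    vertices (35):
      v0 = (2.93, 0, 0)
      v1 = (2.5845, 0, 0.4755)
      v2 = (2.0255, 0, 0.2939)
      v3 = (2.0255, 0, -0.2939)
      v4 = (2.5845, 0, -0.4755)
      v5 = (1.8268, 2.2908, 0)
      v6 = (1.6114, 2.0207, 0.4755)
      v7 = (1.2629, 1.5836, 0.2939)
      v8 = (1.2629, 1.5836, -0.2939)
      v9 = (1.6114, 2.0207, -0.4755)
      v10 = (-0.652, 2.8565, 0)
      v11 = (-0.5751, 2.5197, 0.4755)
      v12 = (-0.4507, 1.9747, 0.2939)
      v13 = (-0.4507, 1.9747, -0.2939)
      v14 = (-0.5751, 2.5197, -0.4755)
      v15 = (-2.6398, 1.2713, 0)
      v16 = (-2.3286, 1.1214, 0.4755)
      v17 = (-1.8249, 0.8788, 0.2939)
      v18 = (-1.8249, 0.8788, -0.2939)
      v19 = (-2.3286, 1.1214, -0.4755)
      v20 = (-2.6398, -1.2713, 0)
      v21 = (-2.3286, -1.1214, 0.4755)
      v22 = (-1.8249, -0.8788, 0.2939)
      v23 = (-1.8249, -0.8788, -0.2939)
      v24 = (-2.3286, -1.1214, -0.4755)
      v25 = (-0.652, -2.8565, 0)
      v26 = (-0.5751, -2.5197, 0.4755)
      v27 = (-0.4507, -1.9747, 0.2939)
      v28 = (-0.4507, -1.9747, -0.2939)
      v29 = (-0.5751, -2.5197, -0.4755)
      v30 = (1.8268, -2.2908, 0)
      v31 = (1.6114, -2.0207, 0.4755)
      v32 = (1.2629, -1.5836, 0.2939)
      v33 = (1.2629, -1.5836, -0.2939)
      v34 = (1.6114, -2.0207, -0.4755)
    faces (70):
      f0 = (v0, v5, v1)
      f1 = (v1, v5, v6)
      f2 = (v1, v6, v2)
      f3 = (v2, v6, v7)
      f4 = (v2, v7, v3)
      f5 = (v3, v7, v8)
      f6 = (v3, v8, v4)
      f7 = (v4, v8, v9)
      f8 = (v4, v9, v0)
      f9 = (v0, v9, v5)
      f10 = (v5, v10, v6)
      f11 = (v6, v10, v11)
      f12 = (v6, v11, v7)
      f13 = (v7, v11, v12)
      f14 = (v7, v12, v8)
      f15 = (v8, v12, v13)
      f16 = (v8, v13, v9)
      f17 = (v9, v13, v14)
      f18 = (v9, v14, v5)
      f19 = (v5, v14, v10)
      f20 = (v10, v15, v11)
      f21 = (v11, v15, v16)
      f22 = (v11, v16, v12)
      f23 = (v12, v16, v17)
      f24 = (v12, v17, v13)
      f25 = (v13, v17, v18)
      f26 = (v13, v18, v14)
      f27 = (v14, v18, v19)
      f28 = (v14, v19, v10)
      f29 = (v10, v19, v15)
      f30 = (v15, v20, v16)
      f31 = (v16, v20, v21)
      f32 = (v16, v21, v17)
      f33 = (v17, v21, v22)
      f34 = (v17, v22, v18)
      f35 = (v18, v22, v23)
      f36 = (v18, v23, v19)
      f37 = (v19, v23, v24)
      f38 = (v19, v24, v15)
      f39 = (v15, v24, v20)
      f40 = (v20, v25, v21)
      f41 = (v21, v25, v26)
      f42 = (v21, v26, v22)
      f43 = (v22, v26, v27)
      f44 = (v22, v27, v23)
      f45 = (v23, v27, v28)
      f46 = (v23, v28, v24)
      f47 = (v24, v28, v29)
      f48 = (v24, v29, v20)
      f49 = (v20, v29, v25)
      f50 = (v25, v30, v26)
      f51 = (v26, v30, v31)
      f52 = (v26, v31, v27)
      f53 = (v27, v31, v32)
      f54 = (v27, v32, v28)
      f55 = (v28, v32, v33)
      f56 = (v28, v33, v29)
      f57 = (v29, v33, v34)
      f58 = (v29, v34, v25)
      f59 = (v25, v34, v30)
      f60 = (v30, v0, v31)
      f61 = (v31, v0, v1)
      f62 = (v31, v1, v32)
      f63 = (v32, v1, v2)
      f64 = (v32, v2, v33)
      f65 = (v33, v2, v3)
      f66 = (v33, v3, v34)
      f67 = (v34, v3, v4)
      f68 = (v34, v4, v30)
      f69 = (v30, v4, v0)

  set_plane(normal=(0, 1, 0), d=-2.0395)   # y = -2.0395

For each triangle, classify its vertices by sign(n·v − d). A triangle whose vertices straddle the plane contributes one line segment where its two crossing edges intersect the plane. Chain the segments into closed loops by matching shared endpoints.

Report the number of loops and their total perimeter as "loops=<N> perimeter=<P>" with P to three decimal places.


Straddling triangles (16 of 70):
  (v20,v25,v21) [+-+] → (-1.6765, -2.0395, 0)–(-1.44145, -2.0395, 0.223897)  len=0.3246
  (v21,v25,v26) [+--] → (-1.44145, -2.0395, 0.223897)–(-1.17728, -2.0395, 0.4755)  len=0.3648
  (v21,v26,v22) [+-+] → (-1.17728, -2.0395, 0.4755)–(-0.940847, -2.0395, 0.422356)  len=0.2423
  (v22,v26,v27) [+-+] → (-0.940847, -2.0395, 0.422356)–(-0.465491, -2.0395, 0.315492)  len=0.4872
  (v24,v28,v29) [++-] → (-0.465491, -2.0395, -0.315492)–(-1.17728, -2.0395, -0.4755)  len=0.7296
  (v24,v29,v20) [+-+] → (-1.17728, -2.0395, -0.4755)–(-1.36929, -2.0395, -0.292598)  len=0.2652
  (v20,v29,v25) [+--] → (-1.36929, -2.0395, -0.292598)–(-1.6765, -2.0395, 0)  len=0.4243
  (v26,v30,v31) [--+] → (1.62639, -2.0395, 0.442403)–(1.52902, -2.0395, 0.4755)  len=0.1028
  (v26,v31,v27) [-++] → (1.52902, -2.0395, 0.4755)–(-0.465491, -2.0395, 0.315492)  len=2.0009
  (v28,v33,v29) [++-] → (0.367756, -2.0395, -0.382343)–(-0.465491, -2.0395, -0.315492)  len=0.8359
  (v29,v33,v34) [-++] → (0.367756, -2.0395, -0.382343)–(1.52902, -2.0395, -0.4755)  len=1.1650
  (v29,v34,v25) [-+-] → (1.52902, -2.0395, -0.4755)–(1.56049, -2.0395, -0.464804)  len=0.0332
  (v25,v34,v30) [-+-] → (1.56049, -2.0395, -0.464804)–(1.62639, -2.0395, -0.442403)  len=0.0696
  (v30,v0,v31) [-++] → (1.94782, -2.0395, 0)–(1.62639, -2.0395, 0.442403)  len=0.5468
  (v34,v4,v30) [++-] → (1.90992, -2.0395, -0.0521622)–(1.62639, -2.0395, -0.442403)  len=0.4824
  (v30,v4,v0) [-++] → (1.90992, -2.0395, -0.0521622)–(1.94782, -2.0395, 0)  len=0.0645

Chained into 1 loop(s):
  loop 1: 16 segments, perimeter = 8.1392
Total perimeter = 8.139

loops=1 perimeter=8.139


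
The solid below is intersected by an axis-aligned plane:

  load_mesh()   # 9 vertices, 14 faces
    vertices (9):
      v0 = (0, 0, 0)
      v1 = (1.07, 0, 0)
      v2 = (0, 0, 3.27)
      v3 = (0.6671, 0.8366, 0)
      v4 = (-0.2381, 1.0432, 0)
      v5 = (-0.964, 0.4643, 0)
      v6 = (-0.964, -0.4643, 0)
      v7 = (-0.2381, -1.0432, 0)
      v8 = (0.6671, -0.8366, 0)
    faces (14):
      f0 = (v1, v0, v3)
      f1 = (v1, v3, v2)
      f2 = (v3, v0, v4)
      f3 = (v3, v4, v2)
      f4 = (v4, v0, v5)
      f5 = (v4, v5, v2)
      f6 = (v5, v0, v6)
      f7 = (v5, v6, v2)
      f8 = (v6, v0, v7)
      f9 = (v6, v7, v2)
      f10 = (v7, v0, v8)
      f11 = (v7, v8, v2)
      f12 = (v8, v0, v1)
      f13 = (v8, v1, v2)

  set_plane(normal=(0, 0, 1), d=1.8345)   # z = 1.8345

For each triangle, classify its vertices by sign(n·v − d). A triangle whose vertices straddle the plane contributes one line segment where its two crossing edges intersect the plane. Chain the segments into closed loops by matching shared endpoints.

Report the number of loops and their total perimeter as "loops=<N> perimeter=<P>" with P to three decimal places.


loops=1 perimeter=2.853

Straddling triangles (7 of 14):
  (v1,v3,v2) [--+] → (0.292851, 0.36726, 1.8345)–(0.46972, 0, 1.8345)  len=0.4076
  (v3,v4,v2) [--+] → (-0.104524, 0.457955, 1.8345)–(0.292851, 0.36726, 1.8345)  len=0.4076
  (v4,v5,v2) [--+] → (-0.423187, 0.203823, 1.8345)–(-0.104524, 0.457955, 1.8345)  len=0.4076
  (v5,v6,v2) [--+] → (-0.423187, -0.203823, 1.8345)–(-0.423187, 0.203823, 1.8345)  len=0.4076
  (v6,v7,v2) [--+] → (-0.104524, -0.457955, 1.8345)–(-0.423187, -0.203823, 1.8345)  len=0.4076
  (v7,v8,v2) [--+] → (0.292851, -0.36726, 1.8345)–(-0.104524, -0.457955, 1.8345)  len=0.4076
  (v8,v1,v2) [--+] → (0.46972, 0, 1.8345)–(0.292851, -0.36726, 1.8345)  len=0.4076

Chained into 1 loop(s):
  loop 1: 7 segments, perimeter = 2.8533
Total perimeter = 2.853


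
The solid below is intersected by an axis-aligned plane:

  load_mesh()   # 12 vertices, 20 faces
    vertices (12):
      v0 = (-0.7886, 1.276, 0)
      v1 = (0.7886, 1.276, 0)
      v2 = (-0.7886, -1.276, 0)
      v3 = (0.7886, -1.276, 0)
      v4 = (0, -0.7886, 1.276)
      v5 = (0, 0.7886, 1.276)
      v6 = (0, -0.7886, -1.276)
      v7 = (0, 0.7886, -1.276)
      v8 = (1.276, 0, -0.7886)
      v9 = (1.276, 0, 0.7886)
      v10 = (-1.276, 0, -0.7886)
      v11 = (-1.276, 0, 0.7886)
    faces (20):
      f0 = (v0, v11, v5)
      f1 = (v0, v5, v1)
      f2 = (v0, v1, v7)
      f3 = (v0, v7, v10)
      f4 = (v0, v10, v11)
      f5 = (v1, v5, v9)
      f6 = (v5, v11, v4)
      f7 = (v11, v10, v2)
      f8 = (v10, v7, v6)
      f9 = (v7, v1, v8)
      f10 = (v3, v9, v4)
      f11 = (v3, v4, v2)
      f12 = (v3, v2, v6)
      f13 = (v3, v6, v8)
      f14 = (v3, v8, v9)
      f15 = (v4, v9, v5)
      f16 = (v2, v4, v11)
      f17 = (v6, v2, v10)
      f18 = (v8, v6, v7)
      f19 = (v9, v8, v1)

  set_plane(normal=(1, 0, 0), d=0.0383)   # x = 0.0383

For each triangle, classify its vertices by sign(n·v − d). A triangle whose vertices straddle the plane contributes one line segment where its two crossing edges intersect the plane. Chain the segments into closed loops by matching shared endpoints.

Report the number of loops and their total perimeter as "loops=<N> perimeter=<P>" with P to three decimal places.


loops=1 perimeter=8.526

Straddling triangles (10 of 20):
  (v0,v5,v1) [--+] → (0.0383, 0.812272, 1.21403)–(0.0383, 1.276, 0)  len=1.2996
  (v0,v1,v7) [-+-] → (0.0383, 1.276, 0)–(0.0383, 0.812272, -1.21403)  len=1.2996
  (v1,v5,v9) [+-+] → (0.0383, 0.812272, 1.21403)–(0.0383, 0.76493, 1.26137)  len=0.0670
  (v7,v1,v8) [-++] → (0.0383, 0.812272, -1.21403)–(0.0383, 0.76493, -1.26137)  len=0.0670
  (v3,v9,v4) [++-] → (0.0383, -0.76493, 1.26137)–(0.0383, -0.812272, 1.21403)  len=0.0670
  (v3,v4,v2) [+--] → (0.0383, -0.812272, 1.21403)–(0.0383, -1.276, 0)  len=1.2996
  (v3,v2,v6) [+--] → (0.0383, -1.276, 0)–(0.0383, -0.812272, -1.21403)  len=1.2996
  (v3,v6,v8) [+-+] → (0.0383, -0.812272, -1.21403)–(0.0383, -0.76493, -1.26137)  len=0.0670
  (v4,v9,v5) [-+-] → (0.0383, -0.76493, 1.26137)–(0.0383, 0.76493, 1.26137)  len=1.5299
  (v8,v6,v7) [+--] → (0.0383, -0.76493, -1.26137)–(0.0383, 0.76493, -1.26137)  len=1.5299

Chained into 1 loop(s):
  loop 1: 10 segments, perimeter = 8.5258
Total perimeter = 8.526


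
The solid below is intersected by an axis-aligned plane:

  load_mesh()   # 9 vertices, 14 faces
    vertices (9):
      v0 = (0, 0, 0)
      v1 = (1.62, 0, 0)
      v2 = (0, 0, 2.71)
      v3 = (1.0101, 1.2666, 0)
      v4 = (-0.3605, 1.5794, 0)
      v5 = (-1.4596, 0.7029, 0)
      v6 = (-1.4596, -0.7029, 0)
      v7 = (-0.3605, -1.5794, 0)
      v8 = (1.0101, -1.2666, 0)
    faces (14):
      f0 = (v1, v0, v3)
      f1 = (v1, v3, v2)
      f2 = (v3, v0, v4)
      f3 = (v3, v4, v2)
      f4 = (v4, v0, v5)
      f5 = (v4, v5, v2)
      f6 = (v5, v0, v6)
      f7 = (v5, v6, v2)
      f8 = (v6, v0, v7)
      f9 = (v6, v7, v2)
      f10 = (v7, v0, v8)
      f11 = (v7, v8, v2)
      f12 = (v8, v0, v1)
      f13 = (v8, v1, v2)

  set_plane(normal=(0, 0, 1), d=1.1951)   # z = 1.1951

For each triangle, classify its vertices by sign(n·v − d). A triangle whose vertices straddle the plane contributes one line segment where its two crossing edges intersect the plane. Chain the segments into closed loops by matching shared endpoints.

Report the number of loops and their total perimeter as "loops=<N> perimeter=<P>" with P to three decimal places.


Straddling triangles (7 of 14):
  (v1,v3,v2) [--+] → (0.56465, 0.708034, 1.1951)–(0.905586, 0, 1.1951)  len=0.7858
  (v3,v4,v2) [--+] → (-0.201521, 0.88289, 1.1951)–(0.56465, 0.708034, 1.1951)  len=0.7859
  (v4,v5,v2) [--+] → (-0.815922, 0.392924, 1.1951)–(-0.201521, 0.88289, 1.1951)  len=0.7858
  (v5,v6,v2) [--+] → (-0.815922, -0.392924, 1.1951)–(-0.815922, 0.392924, 1.1951)  len=0.7858
  (v6,v7,v2) [--+] → (-0.201521, -0.88289, 1.1951)–(-0.815922, -0.392924, 1.1951)  len=0.7858
  (v7,v8,v2) [--+] → (0.56465, -0.708034, 1.1951)–(-0.201521, -0.88289, 1.1951)  len=0.7859
  (v8,v1,v2) [--+] → (0.905586, 0, 1.1951)–(0.56465, -0.708034, 1.1951)  len=0.7858

Chained into 1 loop(s):
  loop 1: 7 segments, perimeter = 5.5010
Total perimeter = 5.501

loops=1 perimeter=5.501


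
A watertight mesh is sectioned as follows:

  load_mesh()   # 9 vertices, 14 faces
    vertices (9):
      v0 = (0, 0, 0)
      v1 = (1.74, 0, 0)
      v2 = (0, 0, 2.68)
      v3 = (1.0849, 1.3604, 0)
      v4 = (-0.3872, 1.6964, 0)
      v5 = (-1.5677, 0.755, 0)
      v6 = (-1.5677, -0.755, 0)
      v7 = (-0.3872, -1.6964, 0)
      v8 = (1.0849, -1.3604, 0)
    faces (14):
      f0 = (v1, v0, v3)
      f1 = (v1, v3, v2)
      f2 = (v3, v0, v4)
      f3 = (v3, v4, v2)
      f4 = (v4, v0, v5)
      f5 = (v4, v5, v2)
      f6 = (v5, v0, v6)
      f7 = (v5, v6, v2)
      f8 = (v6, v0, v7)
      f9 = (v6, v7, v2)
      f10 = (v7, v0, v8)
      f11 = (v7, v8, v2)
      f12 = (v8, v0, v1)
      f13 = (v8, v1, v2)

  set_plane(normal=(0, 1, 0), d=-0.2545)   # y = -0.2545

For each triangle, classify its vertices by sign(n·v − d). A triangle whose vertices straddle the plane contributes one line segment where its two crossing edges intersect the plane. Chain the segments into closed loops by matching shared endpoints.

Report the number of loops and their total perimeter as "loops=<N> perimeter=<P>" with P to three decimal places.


loops=1 perimeter=8.808

Straddling triangles (8 of 14):
  (v5,v0,v6) [++-] → (-0.52845, -0.2545, 0)–(-1.5677, -0.2545, 0)  len=1.0393
  (v5,v6,v2) [+-+] → (-1.5677, -0.2545, 0)–(-0.52845, -0.2545, 1.77661)  len=2.0582
  (v6,v0,v7) [-+-] → (-0.52845, -0.2545, 0)–(-0.0580891, -0.2545, 0)  len=0.4704
  (v6,v7,v2) [--+] → (-0.0580891, -0.2545, 2.27794)–(-0.52845, -0.2545, 1.77661)  len=0.6874
  (v7,v0,v8) [-+-] → (-0.0580891, -0.2545, 0)–(0.20296, -0.2545, 0)  len=0.2610
  (v7,v8,v2) [--+] → (0.20296, -0.2545, 2.17863)–(-0.0580891, -0.2545, 2.27794)  len=0.2793
  (v8,v0,v1) [-++] → (0.20296, -0.2545, 0)–(1.61745, -0.2545, 0)  len=1.4145
  (v8,v1,v2) [-++] → (1.61745, -0.2545, 0)–(0.20296, -0.2545, 2.17863)  len=2.5975

Chained into 1 loop(s):
  loop 1: 8 segments, perimeter = 8.8077
Total perimeter = 8.808


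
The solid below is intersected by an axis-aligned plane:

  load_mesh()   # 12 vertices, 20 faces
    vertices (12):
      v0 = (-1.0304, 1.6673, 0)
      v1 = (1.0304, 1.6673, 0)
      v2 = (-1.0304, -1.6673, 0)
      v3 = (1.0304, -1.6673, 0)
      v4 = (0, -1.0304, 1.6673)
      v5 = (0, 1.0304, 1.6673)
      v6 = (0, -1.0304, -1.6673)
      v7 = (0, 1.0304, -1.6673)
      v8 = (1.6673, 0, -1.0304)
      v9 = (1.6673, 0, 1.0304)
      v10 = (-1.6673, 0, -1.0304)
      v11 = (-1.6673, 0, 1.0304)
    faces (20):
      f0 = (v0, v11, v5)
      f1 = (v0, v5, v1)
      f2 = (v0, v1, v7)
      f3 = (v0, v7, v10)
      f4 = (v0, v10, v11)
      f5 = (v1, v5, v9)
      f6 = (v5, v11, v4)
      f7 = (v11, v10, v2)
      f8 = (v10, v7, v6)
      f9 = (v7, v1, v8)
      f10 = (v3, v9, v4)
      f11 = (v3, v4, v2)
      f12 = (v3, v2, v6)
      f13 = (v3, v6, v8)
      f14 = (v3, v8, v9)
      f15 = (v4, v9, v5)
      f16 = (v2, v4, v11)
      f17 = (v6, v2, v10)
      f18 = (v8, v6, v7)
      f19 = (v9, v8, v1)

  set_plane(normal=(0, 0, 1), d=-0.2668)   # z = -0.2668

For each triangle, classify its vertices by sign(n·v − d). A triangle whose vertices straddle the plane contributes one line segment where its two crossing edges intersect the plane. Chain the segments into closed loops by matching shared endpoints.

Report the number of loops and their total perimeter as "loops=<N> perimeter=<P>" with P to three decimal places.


loops=1 perimeter=10.618

Straddling triangles (10 of 20):
  (v0,v1,v7) [++-] → (0.865516, 1.56538, -0.2668)–(-0.865516, 1.56538, -0.2668)  len=1.7310
  (v0,v7,v10) [+--] → (-0.865516, 1.56538, -0.2668)–(-1.19531, 1.23559, -0.2668)  len=0.4664
  (v0,v10,v11) [+-+] → (-1.19531, 1.23559, -0.2668)–(-1.6673, 0, -0.2668)  len=1.3227
  (v11,v10,v2) [+-+] → (-1.6673, 0, -0.2668)–(-1.19531, -1.23559, -0.2668)  len=1.3227
  (v7,v1,v8) [-+-] → (0.865516, 1.56538, -0.2668)–(1.19531, 1.23559, -0.2668)  len=0.4664
  (v3,v2,v6) [++-] → (-0.865516, -1.56538, -0.2668)–(0.865516, -1.56538, -0.2668)  len=1.7310
  (v3,v6,v8) [+--] → (0.865516, -1.56538, -0.2668)–(1.19531, -1.23559, -0.2668)  len=0.4664
  (v3,v8,v9) [+-+] → (1.19531, -1.23559, -0.2668)–(1.6673, 0, -0.2668)  len=1.3227
  (v6,v2,v10) [-+-] → (-0.865516, -1.56538, -0.2668)–(-1.19531, -1.23559, -0.2668)  len=0.4664
  (v9,v8,v1) [+-+] → (1.6673, 0, -0.2668)–(1.19531, 1.23559, -0.2668)  len=1.3227

Chained into 1 loop(s):
  loop 1: 10 segments, perimeter = 10.6183
Total perimeter = 10.618


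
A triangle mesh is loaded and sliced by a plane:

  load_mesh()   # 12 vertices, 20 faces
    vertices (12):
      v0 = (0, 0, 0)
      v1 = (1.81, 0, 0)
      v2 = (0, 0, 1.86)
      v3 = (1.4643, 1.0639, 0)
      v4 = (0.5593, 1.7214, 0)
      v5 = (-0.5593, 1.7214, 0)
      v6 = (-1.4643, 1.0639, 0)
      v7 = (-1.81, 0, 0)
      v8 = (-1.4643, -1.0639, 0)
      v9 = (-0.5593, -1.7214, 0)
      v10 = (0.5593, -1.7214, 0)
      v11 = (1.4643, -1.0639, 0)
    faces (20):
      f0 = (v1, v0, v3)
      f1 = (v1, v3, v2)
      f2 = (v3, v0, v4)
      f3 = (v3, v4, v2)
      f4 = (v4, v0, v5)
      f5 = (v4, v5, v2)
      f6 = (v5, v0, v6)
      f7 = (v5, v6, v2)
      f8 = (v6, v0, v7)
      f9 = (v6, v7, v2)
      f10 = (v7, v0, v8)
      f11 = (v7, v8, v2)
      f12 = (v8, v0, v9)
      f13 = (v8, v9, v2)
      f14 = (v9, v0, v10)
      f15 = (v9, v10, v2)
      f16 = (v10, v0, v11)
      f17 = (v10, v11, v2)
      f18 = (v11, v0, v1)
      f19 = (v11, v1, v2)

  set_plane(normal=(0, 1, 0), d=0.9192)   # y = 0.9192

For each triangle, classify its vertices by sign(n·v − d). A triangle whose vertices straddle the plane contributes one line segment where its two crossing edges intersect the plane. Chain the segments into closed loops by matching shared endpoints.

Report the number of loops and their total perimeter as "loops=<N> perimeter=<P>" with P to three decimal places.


Straddling triangles (10 of 20):
  (v1,v0,v3) [--+] → (1.26514, 0.9192, 0)–(1.51132, 0.9192, 0)  len=0.2462
  (v1,v3,v2) [-+-] → (1.51132, 0.9192, 0)–(1.26514, 0.9192, 0.252977)  len=0.3530
  (v3,v0,v4) [+-+] → (1.26514, 0.9192, 0)–(0.298657, 0.9192, 0)  len=0.9665
  (v3,v4,v2) [++-] → (0.298657, 0.9192, 0.86679)–(1.26514, 0.9192, 0.252977)  len=1.1449
  (v4,v0,v5) [+-+] → (0.298657, 0.9192, 0)–(-0.298657, 0.9192, 0)  len=0.5973
  (v4,v5,v2) [++-] → (-0.298657, 0.9192, 0.86679)–(0.298657, 0.9192, 0.86679)  len=0.5973
  (v5,v0,v6) [+-+] → (-0.298657, 0.9192, 0)–(-1.26514, 0.9192, 0)  len=0.9665
  (v5,v6,v2) [++-] → (-1.26514, 0.9192, 0.252977)–(-0.298657, 0.9192, 0.86679)  len=1.1449
  (v6,v0,v7) [+--] → (-1.26514, 0.9192, 0)–(-1.51132, 0.9192, 0)  len=0.2462
  (v6,v7,v2) [+--] → (-1.51132, 0.9192, 0)–(-1.26514, 0.9192, 0.252977)  len=0.3530

Chained into 1 loop(s):
  loop 1: 10 segments, perimeter = 6.6158
Total perimeter = 6.616

loops=1 perimeter=6.616


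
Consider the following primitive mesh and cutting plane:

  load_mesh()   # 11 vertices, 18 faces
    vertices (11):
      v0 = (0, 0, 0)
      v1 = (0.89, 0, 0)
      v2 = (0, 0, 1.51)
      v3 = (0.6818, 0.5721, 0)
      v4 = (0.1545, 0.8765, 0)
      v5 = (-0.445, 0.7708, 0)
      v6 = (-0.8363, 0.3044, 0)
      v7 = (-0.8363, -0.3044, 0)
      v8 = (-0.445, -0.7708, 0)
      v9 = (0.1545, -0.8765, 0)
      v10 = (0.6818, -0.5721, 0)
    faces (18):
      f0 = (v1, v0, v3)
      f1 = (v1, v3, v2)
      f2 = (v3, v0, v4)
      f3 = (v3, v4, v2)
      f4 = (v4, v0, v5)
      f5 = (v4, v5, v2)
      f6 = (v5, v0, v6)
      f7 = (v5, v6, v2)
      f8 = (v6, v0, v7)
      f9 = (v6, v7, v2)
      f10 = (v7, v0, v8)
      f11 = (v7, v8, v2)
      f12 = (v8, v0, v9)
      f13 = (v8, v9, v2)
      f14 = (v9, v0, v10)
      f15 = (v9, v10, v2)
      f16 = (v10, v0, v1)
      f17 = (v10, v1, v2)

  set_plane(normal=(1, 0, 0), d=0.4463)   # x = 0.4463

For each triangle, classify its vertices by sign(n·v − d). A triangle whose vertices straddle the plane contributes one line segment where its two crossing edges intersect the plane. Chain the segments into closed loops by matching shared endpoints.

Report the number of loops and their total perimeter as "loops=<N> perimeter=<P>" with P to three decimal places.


loops=1 perimeter=3.535

Straddling triangles (8 of 18):
  (v1,v0,v3) [+-+] → (0.4463, 0, 0)–(0.4463, 0.374491, 0)  len=0.3745
  (v1,v3,v2) [++-] → (0.4463, 0.374491, 0.521568)–(0.4463, 0, 0.752794)  len=0.4401
  (v3,v0,v4) [+--] → (0.4463, 0.374491, 0)–(0.4463, 0.70805, 0)  len=0.3336
  (v3,v4,v2) [+--] → (0.4463, 0.70805, 0)–(0.4463, 0.374491, 0.521568)  len=0.6191
  (v9,v0,v10) [--+] → (0.4463, -0.374491, 0)–(0.4463, -0.70805, 0)  len=0.3336
  (v9,v10,v2) [-+-] → (0.4463, -0.70805, 0)–(0.4463, -0.374491, 0.521568)  len=0.6191
  (v10,v0,v1) [+-+] → (0.4463, -0.374491, 0)–(0.4463, 0, 0)  len=0.3745
  (v10,v1,v2) [++-] → (0.4463, 0, 0.752794)–(0.4463, -0.374491, 0.521568)  len=0.4401

Chained into 1 loop(s):
  loop 1: 8 segments, perimeter = 3.5346
Total perimeter = 3.535


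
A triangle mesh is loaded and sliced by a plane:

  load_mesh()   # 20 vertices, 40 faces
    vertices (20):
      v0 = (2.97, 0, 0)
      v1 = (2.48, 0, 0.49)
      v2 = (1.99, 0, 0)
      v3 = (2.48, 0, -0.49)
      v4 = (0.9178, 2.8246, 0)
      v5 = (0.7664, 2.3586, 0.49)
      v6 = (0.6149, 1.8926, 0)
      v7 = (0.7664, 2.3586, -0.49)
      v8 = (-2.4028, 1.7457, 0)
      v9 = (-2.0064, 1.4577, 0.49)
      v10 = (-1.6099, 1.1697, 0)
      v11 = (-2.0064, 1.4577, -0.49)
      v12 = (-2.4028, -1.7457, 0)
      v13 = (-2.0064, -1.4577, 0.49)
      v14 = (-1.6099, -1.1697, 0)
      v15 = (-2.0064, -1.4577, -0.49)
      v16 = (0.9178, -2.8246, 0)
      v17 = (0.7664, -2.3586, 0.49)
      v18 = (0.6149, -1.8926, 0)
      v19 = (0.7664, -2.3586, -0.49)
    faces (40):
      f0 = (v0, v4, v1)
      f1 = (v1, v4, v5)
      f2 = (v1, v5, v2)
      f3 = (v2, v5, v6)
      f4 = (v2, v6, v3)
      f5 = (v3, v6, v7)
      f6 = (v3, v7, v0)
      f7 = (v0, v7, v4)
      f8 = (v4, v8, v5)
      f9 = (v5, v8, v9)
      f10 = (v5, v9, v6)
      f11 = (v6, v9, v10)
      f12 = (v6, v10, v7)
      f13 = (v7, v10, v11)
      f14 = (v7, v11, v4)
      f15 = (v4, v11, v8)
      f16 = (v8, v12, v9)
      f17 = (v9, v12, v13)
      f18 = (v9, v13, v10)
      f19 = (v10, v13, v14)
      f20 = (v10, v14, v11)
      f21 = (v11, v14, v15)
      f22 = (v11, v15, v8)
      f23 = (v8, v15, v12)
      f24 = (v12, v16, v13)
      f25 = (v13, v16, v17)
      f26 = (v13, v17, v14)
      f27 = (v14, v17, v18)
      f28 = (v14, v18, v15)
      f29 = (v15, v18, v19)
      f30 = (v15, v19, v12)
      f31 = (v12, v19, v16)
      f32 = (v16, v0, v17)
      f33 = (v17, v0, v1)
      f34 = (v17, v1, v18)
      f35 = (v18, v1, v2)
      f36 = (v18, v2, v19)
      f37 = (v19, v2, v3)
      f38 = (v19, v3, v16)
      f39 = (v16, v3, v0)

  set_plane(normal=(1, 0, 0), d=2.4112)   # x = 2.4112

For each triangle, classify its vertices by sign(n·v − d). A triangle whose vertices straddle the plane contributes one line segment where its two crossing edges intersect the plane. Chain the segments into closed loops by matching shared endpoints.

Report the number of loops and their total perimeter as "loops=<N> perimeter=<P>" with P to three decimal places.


Straddling triangles (14 of 40):
  (v0,v4,v1) [+-+] → (2.4112, 0.769119, 0)–(2.4112, 0.124397, 0.46842)  len=0.7969
  (v1,v4,v5) [+--] → (2.4112, 0.124397, 0.46842)–(2.4112, 0.0946964, 0.49)  len=0.0367
  (v1,v5,v2) [+--] → (2.4112, 0.0946964, 0.49)–(2.4112, 0, 0.4212)  len=0.1171
  (v2,v6,v3) [--+] → (2.4112, 0.0698144, -0.471925)–(2.4112, 0, -0.4212)  len=0.0863
  (v3,v6,v7) [+--] → (2.4112, 0.0698144, -0.471925)–(2.4112, 0.0946964, -0.49)  len=0.0308
  (v3,v7,v0) [+-+] → (2.4112, 0.0946964, -0.49)–(2.4112, 0.598106, -0.124257)  len=0.6222
  (v0,v7,v4) [+--] → (2.4112, 0.598106, -0.124257)–(2.4112, 0.769119, 0)  len=0.2114
  (v16,v0,v17) [-+-] → (2.4112, -0.769119, 0)–(2.4112, -0.598106, 0.124257)  len=0.2114
  (v17,v0,v1) [-++] → (2.4112, -0.598106, 0.124257)–(2.4112, -0.0946964, 0.49)  len=0.6222
  (v17,v1,v18) [-+-] → (2.4112, -0.0946964, 0.49)–(2.4112, -0.0698144, 0.471925)  len=0.0308
  (v18,v1,v2) [-+-] → (2.4112, -0.0698144, 0.471925)–(2.4112, 0, 0.4212)  len=0.0863
  (v19,v2,v3) [--+] → (2.4112, 0, -0.4212)–(2.4112, -0.0946964, -0.49)  len=0.1171
  (v19,v3,v16) [-+-] → (2.4112, -0.0946964, -0.49)–(2.4112, -0.124397, -0.46842)  len=0.0367
  (v16,v3,v0) [-++] → (2.4112, -0.124397, -0.46842)–(2.4112, -0.769119, 0)  len=0.7969

Chained into 1 loop(s):
  loop 1: 14 segments, perimeter = 3.8027
Total perimeter = 3.803

loops=1 perimeter=3.803


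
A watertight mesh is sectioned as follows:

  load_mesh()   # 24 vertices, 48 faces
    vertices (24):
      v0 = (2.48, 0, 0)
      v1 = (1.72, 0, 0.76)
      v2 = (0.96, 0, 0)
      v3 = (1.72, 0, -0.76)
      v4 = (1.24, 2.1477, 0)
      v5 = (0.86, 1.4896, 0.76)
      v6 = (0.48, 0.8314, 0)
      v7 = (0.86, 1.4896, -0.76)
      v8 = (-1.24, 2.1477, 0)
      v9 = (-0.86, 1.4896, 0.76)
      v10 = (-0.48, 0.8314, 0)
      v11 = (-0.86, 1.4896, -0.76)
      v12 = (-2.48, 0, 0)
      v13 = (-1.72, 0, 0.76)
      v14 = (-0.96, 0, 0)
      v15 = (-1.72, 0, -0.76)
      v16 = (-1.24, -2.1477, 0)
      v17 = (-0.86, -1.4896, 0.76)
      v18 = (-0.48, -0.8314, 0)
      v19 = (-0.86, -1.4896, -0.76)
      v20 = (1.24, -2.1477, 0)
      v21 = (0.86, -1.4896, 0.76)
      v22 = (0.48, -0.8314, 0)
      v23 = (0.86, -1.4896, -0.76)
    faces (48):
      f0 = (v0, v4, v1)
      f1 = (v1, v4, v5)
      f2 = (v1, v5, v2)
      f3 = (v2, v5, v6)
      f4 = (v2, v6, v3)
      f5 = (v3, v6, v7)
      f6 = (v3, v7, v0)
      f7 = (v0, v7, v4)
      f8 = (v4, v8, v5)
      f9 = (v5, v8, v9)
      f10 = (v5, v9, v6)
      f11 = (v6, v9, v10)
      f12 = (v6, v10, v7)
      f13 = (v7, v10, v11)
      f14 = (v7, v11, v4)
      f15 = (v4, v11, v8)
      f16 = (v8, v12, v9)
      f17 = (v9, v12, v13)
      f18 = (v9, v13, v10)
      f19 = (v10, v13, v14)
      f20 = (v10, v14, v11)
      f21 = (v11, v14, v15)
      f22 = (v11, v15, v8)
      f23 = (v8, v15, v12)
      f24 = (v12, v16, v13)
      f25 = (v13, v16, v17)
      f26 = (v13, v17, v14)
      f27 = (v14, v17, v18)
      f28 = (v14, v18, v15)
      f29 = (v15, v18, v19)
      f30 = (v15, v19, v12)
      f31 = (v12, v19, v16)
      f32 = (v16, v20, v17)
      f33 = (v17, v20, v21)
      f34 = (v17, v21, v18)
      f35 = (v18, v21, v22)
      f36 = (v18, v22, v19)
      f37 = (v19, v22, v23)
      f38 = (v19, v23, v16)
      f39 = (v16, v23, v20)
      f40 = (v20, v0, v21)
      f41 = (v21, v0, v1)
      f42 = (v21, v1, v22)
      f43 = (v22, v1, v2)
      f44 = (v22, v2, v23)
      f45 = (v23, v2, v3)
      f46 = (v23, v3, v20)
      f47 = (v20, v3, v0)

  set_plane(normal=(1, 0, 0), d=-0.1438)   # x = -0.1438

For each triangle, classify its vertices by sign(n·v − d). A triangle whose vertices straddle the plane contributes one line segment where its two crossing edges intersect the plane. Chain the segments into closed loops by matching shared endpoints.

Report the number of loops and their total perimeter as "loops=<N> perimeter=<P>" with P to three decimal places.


Straddling triangles (16 of 48):
  (v4,v8,v5) [+-+] → (-0.1438, 2.1477, 0)–(-0.1438, 1.80417, 0.39672)  len=0.5248
  (v5,v8,v9) [+--] → (-0.1438, 1.80417, 0.39672)–(-0.1438, 1.4896, 0.76)  len=0.4805
  (v5,v9,v6) [+-+] → (-0.1438, 1.4896, 0.76)–(-0.1438, 1.13781, 0.353797)  len=0.5374
  (v6,v9,v10) [+--] → (-0.1438, 1.13781, 0.353797)–(-0.1438, 0.8314, 0)  len=0.4680
  (v6,v10,v7) [+-+] → (-0.1438, 0.8314, 0)–(-0.1438, 0.996539, -0.190681)  len=0.2523
  (v7,v10,v11) [+--] → (-0.1438, 0.996539, -0.190681)–(-0.1438, 1.4896, -0.76)  len=0.7531
  (v7,v11,v4) [+-+] → (-0.1438, 1.4896, -0.76)–(-0.1438, 1.71404, -0.500804)  len=0.3429
  (v4,v11,v8) [+--] → (-0.1438, 1.71404, -0.500804)–(-0.1438, 2.1477, 0)  len=0.6625
  (v16,v20,v17) [-+-] → (-0.1438, -2.1477, 0)–(-0.1438, -1.71404, 0.500804)  len=0.6625
  (v17,v20,v21) [-++] → (-0.1438, -1.71404, 0.500804)–(-0.1438, -1.4896, 0.76)  len=0.3429
  (v17,v21,v18) [-+-] → (-0.1438, -1.4896, 0.76)–(-0.1438, -0.996539, 0.190681)  len=0.7531
  (v18,v21,v22) [-++] → (-0.1438, -0.996539, 0.190681)–(-0.1438, -0.8314, 0)  len=0.2523
  (v18,v22,v19) [-+-] → (-0.1438, -0.8314, 0)–(-0.1438, -1.13781, -0.353797)  len=0.4680
  (v19,v22,v23) [-++] → (-0.1438, -1.13781, -0.353797)–(-0.1438, -1.4896, -0.76)  len=0.5374
  (v19,v23,v16) [-+-] → (-0.1438, -1.4896, -0.76)–(-0.1438, -1.80417, -0.39672)  len=0.4805
  (v16,v23,v20) [-++] → (-0.1438, -1.80417, -0.39672)–(-0.1438, -2.1477, 0)  len=0.5248

Chained into 2 loop(s):
  loop 1: 8 segments, perimeter = 4.0215
  loop 2: 8 segments, perimeter = 4.0215
Total perimeter = 8.043

loops=2 perimeter=8.043


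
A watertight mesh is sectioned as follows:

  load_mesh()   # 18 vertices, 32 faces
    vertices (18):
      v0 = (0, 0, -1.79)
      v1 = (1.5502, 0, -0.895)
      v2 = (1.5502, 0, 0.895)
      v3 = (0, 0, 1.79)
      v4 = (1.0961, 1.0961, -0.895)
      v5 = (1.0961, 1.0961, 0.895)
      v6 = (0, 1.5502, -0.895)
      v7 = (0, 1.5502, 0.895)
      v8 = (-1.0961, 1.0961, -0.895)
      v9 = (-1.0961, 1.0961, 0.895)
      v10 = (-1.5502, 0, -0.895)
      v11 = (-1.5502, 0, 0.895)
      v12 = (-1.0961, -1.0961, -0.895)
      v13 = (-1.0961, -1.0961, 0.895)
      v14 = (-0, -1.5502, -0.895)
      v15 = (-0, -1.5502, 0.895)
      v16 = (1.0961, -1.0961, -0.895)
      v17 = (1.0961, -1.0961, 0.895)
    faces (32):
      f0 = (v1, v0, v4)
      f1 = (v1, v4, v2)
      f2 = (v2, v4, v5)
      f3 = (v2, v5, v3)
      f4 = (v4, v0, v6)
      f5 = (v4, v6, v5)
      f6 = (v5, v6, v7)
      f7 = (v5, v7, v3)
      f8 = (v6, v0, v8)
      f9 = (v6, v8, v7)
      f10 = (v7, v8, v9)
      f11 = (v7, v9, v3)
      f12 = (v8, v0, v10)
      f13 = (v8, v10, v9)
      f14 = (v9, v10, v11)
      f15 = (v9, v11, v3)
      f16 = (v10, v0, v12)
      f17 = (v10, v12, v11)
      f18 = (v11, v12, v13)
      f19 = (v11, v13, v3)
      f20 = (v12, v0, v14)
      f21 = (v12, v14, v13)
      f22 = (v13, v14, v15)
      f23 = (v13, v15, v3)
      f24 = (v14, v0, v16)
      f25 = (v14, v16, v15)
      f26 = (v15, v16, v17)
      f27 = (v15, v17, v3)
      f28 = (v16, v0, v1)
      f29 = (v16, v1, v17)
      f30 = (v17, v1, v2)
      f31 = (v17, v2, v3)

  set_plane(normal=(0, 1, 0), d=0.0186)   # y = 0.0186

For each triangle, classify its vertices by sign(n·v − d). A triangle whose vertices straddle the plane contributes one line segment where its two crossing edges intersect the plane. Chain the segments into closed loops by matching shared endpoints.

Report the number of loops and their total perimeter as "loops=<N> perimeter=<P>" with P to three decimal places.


Straddling triangles (12 of 32):
  (v1,v0,v4) [--+] → (0.0186, 0.0186, -1.77481)–(1.54249, 0.0186, -0.895)  len=1.7596
  (v1,v4,v2) [-+-] → (1.54249, 0.0186, -0.895)–(1.54249, 0.0186, 0.864625)  len=1.7596
  (v2,v4,v5) [-++] → (1.54249, 0.0186, 0.864625)–(1.54249, 0.0186, 0.895)  len=0.0304
  (v2,v5,v3) [-+-] → (1.54249, 0.0186, 0.895)–(0.0186, 0.0186, 1.77481)  len=1.7596
  (v4,v0,v6) [+-+] → (0.0186, 0.0186, -1.77481)–(0, 0.0186, -1.77926)  len=0.0191
  (v5,v7,v3) [++-] → (0, 0.0186, 1.77926)–(0.0186, 0.0186, 1.77481)  len=0.0191
  (v6,v0,v8) [+-+] → (0, 0.0186, -1.77926)–(-0.0186, 0.0186, -1.77481)  len=0.0191
  (v7,v9,v3) [++-] → (-0.0186, 0.0186, 1.77481)–(0, 0.0186, 1.77926)  len=0.0191
  (v8,v0,v10) [+--] → (-0.0186, 0.0186, -1.77481)–(-1.54249, 0.0186, -0.895)  len=1.7596
  (v8,v10,v9) [+-+] → (-1.54249, 0.0186, -0.895)–(-1.54249, 0.0186, -0.864625)  len=0.0304
  (v9,v10,v11) [+--] → (-1.54249, 0.0186, -0.864625)–(-1.54249, 0.0186, 0.895)  len=1.7596
  (v9,v11,v3) [+--] → (-1.54249, 0.0186, 0.895)–(-0.0186, 0.0186, 1.77481)  len=1.7596

Chained into 1 loop(s):
  loop 1: 12 segments, perimeter = 10.6950
Total perimeter = 10.695

loops=1 perimeter=10.695


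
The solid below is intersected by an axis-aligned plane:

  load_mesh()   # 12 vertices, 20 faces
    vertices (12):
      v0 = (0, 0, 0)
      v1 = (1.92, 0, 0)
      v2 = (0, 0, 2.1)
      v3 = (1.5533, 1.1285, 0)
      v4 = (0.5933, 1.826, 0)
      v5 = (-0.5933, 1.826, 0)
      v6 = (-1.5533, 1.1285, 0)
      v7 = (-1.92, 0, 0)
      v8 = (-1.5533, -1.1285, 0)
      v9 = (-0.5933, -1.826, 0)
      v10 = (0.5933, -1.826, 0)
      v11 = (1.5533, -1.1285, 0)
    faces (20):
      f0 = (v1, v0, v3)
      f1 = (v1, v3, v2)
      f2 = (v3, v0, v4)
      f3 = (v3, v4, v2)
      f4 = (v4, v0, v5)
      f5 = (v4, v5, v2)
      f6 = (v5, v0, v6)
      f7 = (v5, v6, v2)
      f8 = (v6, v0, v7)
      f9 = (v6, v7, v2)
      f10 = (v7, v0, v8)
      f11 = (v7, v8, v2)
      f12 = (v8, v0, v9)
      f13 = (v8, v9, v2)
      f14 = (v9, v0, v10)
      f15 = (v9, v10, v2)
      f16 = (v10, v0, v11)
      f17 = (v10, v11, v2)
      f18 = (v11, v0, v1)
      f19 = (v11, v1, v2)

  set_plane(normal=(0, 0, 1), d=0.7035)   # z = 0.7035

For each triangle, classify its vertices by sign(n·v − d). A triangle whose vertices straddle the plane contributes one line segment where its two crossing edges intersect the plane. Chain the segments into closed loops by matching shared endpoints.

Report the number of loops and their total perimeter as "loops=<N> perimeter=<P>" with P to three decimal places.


Straddling triangles (10 of 20):
  (v1,v3,v2) [--+] → (1.03294, 0.750452, 0.7035)–(1.2768, 0, 0.7035)  len=0.7891
  (v3,v4,v2) [--+] → (0.394545, 1.21429, 0.7035)–(1.03294, 0.750453, 0.7035)  len=0.7891
  (v4,v5,v2) [--+] → (-0.394545, 1.21429, 0.7035)–(0.394545, 1.21429, 0.7035)  len=0.7891
  (v5,v6,v2) [--+] → (-1.03294, 0.750452, 0.7035)–(-0.394545, 1.21429, 0.7035)  len=0.7891
  (v6,v7,v2) [--+] → (-1.2768, 0, 0.7035)–(-1.03294, 0.750453, 0.7035)  len=0.7891
  (v7,v8,v2) [--+] → (-1.03294, -0.750452, 0.7035)–(-1.2768, 0, 0.7035)  len=0.7891
  (v8,v9,v2) [--+] → (-0.394545, -1.21429, 0.7035)–(-1.03294, -0.750453, 0.7035)  len=0.7891
  (v9,v10,v2) [--+] → (0.394545, -1.21429, 0.7035)–(-0.394545, -1.21429, 0.7035)  len=0.7891
  (v10,v11,v2) [--+] → (1.03294, -0.750452, 0.7035)–(0.394545, -1.21429, 0.7035)  len=0.7891
  (v11,v1,v2) [--+] → (1.2768, 0, 0.7035)–(1.03294, -0.750453, 0.7035)  len=0.7891

Chained into 1 loop(s):
  loop 1: 10 segments, perimeter = 7.8909
Total perimeter = 7.891

loops=1 perimeter=7.891


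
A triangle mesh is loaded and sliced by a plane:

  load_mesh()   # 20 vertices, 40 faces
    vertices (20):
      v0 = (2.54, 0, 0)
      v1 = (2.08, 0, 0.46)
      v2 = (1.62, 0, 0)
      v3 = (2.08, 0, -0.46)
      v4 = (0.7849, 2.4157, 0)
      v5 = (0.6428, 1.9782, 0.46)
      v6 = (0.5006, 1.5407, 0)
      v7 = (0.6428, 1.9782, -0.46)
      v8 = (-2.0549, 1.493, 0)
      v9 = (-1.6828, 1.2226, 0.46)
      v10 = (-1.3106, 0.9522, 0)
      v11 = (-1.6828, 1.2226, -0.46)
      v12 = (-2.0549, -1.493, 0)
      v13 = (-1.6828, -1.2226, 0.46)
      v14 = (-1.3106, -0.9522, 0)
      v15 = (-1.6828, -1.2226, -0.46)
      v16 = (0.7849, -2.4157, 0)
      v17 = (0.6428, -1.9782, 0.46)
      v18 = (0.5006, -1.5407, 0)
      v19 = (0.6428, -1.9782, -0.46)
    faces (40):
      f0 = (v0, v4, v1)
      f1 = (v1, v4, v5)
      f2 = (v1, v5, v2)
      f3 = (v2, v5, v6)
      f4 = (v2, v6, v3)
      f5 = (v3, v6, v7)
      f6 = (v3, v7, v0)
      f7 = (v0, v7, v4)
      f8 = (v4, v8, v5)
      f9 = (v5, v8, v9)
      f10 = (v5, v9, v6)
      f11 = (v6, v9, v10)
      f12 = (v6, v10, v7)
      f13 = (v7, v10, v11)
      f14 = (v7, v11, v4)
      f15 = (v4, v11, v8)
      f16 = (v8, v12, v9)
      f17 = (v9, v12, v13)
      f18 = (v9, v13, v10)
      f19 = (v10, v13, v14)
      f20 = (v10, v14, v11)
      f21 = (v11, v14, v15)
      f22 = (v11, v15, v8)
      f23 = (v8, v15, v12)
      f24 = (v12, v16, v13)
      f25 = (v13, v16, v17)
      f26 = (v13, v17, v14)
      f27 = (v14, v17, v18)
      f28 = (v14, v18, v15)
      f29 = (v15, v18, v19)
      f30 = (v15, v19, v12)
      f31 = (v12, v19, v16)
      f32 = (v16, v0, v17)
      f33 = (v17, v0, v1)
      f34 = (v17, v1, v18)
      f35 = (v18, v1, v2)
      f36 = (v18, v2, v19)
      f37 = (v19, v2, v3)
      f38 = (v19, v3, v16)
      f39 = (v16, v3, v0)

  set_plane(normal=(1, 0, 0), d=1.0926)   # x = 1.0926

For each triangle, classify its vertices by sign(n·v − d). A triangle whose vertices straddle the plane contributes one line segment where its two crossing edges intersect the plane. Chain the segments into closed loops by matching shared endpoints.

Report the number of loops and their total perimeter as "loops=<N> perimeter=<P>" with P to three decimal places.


Straddling triangles (16 of 40):
  (v0,v4,v1) [+-+] → (1.0926, 1.99219, 0)–(1.0926, 1.84176, 0.10929)  len=0.1859
  (v1,v4,v5) [+--] → (1.0926, 1.84176, 0.10929)–(1.0926, 1.35908, 0.46)  len=0.5966
  (v1,v5,v2) [+-+] → (1.0926, 1.35908, 0.46)–(1.0926, 1.06764, 0.248264)  len=0.3602
  (v2,v5,v6) [+--] → (1.0926, 1.06764, 0.248264)–(1.0926, 0.725893, 0)  len=0.4224
  (v2,v6,v3) [+-+] → (1.0926, 0.725893, 0)–(1.0926, 0.963206, -0.17242)  len=0.2933
  (v3,v6,v7) [+--] → (1.0926, 0.963206, -0.17242)–(1.0926, 1.35908, -0.46)  len=0.4893
  (v3,v7,v0) [+-+] → (1.0926, 1.35908, -0.46)–(1.0926, 1.5092, -0.35094)  len=0.1855
  (v0,v7,v4) [+--] → (1.0926, 1.5092, -0.35094)–(1.0926, 1.99219, 0)  len=0.5970
  (v16,v0,v17) [-+-] → (1.0926, -1.99219, 0)–(1.0926, -1.5092, 0.35094)  len=0.5970
  (v17,v0,v1) [-++] → (1.0926, -1.5092, 0.35094)–(1.0926, -1.35908, 0.46)  len=0.1855
  (v17,v1,v18) [-+-] → (1.0926, -1.35908, 0.46)–(1.0926, -0.963206, 0.17242)  len=0.4893
  (v18,v1,v2) [-++] → (1.0926, -0.963206, 0.17242)–(1.0926, -0.725893, 0)  len=0.2933
  (v18,v2,v19) [-+-] → (1.0926, -0.725893, 0)–(1.0926, -1.06764, -0.248264)  len=0.4224
  (v19,v2,v3) [-++] → (1.0926, -1.06764, -0.248264)–(1.0926, -1.35908, -0.46)  len=0.3602
  (v19,v3,v16) [-+-] → (1.0926, -1.35908, -0.46)–(1.0926, -1.84176, -0.10929)  len=0.5966
  (v16,v3,v0) [-++] → (1.0926, -1.84176, -0.10929)–(1.0926, -1.99219, 0)  len=0.1859

Chained into 2 loop(s):
  loop 1: 8 segments, perimeter = 3.1304
  loop 2: 8 segments, perimeter = 3.1304
Total perimeter = 6.261

loops=2 perimeter=6.261
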